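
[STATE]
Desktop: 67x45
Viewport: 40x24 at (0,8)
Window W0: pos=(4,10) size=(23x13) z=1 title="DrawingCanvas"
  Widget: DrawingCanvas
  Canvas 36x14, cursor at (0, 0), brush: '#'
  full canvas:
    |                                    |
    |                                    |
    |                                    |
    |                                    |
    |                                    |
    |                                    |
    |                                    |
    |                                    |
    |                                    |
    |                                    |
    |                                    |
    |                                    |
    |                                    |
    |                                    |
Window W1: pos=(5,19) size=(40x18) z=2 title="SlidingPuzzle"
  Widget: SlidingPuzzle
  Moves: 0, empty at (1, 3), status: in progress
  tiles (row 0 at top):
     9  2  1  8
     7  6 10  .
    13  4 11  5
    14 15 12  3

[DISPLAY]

                                        
                                        
    ┏━━━━━━━━━━━━━━━━━━━━━┓             
    ┃ DrawingCanvas       ┃             
    ┠─────────────────────┨             
    ┃+                    ┃             
    ┃                     ┃             
    ┃                     ┃             
    ┃                     ┃             
    ┃                     ┃             
    ┃                     ┃             
    ┃┏━━━━━━━━━━━━━━━━━━━━━━━━━━━━━━━━━━
    ┃┃ SlidingPuzzle                    
    ┃┠──────────────────────────────────
    ┗┃┌────┬────┬────┬────┐             
     ┃│  9 │  2 │  1 │  8 │             
     ┃├────┼────┼────┼────┤             
     ┃│  7 │  6 │ 10 │    │             
     ┃├────┼────┼────┼────┤             
     ┃│ 13 │  4 │ 11 │  5 │             
     ┃├────┼────┼────┼────┤             
     ┃│ 14 │ 15 │ 12 │  3 │             
     ┃└────┴────┴────┴────┘             
     ┃Moves: 0                          


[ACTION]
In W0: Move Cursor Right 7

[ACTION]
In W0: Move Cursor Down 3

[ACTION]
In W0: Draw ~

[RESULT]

                                        
                                        
    ┏━━━━━━━━━━━━━━━━━━━━━┓             
    ┃ DrawingCanvas       ┃             
    ┠─────────────────────┨             
    ┃                     ┃             
    ┃                     ┃             
    ┃                     ┃             
    ┃       ~             ┃             
    ┃                     ┃             
    ┃                     ┃             
    ┃┏━━━━━━━━━━━━━━━━━━━━━━━━━━━━━━━━━━
    ┃┃ SlidingPuzzle                    
    ┃┠──────────────────────────────────
    ┗┃┌────┬────┬────┬────┐             
     ┃│  9 │  2 │  1 │  8 │             
     ┃├────┼────┼────┼────┤             
     ┃│  7 │  6 │ 10 │    │             
     ┃├────┼────┼────┼────┤             
     ┃│ 13 │  4 │ 11 │  5 │             
     ┃├────┼────┼────┼────┤             
     ┃│ 14 │ 15 │ 12 │  3 │             
     ┃└────┴────┴────┴────┘             
     ┃Moves: 0                          


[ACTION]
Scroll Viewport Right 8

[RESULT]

                                        
                                        
━━━━━━━━━━━━━━━━━━┓                     
awingCanvas       ┃                     
──────────────────┨                     
                  ┃                     
                  ┃                     
                  ┃                     
    ~             ┃                     
                  ┃                     
                  ┃                     
━━━━━━━━━━━━━━━━━━━━━━━━━━━━━━━━━━━━┓   
lidingPuzzle                        ┃   
────────────────────────────────────┨   
───┬────┬────┬────┐                 ┃   
 9 │  2 │  1 │  8 │                 ┃   
───┼────┼────┼────┤                 ┃   
 7 │  6 │ 10 │    │                 ┃   
───┼────┼────┼────┤                 ┃   
13 │  4 │ 11 │  5 │                 ┃   
───┼────┼────┼────┤                 ┃   
14 │ 15 │ 12 │  3 │                 ┃   
───┴────┴────┴────┘                 ┃   
ves: 0                              ┃   


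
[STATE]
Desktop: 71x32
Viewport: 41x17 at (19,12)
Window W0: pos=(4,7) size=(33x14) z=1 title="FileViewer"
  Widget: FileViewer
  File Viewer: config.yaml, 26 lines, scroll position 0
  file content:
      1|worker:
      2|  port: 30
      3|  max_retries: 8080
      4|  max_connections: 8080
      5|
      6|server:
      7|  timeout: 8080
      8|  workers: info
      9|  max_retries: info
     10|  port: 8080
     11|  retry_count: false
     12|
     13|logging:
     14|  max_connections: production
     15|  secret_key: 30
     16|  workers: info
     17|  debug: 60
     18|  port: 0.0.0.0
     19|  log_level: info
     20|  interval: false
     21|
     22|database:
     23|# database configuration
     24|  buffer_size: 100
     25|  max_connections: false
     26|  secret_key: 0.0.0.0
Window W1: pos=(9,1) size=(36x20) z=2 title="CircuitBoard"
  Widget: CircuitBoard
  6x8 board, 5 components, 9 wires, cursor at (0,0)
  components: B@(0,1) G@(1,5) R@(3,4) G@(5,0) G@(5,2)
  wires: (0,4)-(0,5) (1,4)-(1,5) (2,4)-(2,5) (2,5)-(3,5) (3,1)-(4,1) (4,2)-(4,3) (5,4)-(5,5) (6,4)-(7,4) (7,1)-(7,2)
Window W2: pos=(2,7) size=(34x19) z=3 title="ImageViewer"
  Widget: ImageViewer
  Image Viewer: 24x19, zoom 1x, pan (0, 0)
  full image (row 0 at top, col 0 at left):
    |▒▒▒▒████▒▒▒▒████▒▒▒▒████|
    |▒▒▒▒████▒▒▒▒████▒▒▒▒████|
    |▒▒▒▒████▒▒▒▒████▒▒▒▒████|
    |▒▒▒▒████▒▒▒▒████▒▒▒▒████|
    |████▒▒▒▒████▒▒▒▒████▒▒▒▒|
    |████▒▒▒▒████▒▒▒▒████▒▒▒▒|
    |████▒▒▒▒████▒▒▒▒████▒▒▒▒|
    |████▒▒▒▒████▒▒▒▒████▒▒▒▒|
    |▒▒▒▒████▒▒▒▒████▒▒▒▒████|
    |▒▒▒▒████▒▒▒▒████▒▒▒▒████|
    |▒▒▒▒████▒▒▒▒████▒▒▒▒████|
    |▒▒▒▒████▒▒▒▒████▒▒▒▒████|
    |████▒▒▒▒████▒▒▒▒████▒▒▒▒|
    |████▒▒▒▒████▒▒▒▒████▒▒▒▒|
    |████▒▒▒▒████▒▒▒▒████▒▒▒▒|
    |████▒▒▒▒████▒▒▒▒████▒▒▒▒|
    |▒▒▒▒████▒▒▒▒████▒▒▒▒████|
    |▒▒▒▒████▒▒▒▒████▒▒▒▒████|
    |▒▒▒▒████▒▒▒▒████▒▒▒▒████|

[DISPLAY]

▒▒▒▒████        ┃        ┃               
▒▒▒▒████        ┃        ┃               
████▒▒▒▒        ┃        ┃               
████▒▒▒▒        ┃        ┃               
████▒▒▒▒        ┃        ┃               
████▒▒▒▒        ┃        ┃               
▒▒▒▒████        ┃        ┃               
▒▒▒▒████        ┃        ┃               
▒▒▒▒████        ┃━━━━━━━━┛               
▒▒▒▒████        ┃                        
████▒▒▒▒        ┃                        
████▒▒▒▒        ┃                        
████▒▒▒▒        ┃                        
━━━━━━━━━━━━━━━━┛                        
                                         
                                         
                                         


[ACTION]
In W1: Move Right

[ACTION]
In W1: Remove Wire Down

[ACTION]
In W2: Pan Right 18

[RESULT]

                ┃        ┃               
                ┃        ┃               
                ┃        ┃               
                ┃        ┃               
                ┃        ┃               
                ┃        ┃               
                ┃        ┃               
                ┃        ┃               
                ┃━━━━━━━━┛               
                ┃                        
                ┃                        
                ┃                        
                ┃                        
━━━━━━━━━━━━━━━━┛                        
                                         
                                         
                                         


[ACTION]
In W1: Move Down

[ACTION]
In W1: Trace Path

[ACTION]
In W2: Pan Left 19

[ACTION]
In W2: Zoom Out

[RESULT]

▒▒▒▒████        ┃        ┃               
▒▒▒▒████        ┃        ┃               
████▒▒▒▒        ┃        ┃               
████▒▒▒▒        ┃        ┃               
████▒▒▒▒        ┃        ┃               
████▒▒▒▒        ┃        ┃               
▒▒▒▒████        ┃        ┃               
▒▒▒▒████        ┃        ┃               
▒▒▒▒████        ┃━━━━━━━━┛               
▒▒▒▒████        ┃                        
████▒▒▒▒        ┃                        
████▒▒▒▒        ┃                        
████▒▒▒▒        ┃                        
━━━━━━━━━━━━━━━━┛                        
                                         
                                         
                                         


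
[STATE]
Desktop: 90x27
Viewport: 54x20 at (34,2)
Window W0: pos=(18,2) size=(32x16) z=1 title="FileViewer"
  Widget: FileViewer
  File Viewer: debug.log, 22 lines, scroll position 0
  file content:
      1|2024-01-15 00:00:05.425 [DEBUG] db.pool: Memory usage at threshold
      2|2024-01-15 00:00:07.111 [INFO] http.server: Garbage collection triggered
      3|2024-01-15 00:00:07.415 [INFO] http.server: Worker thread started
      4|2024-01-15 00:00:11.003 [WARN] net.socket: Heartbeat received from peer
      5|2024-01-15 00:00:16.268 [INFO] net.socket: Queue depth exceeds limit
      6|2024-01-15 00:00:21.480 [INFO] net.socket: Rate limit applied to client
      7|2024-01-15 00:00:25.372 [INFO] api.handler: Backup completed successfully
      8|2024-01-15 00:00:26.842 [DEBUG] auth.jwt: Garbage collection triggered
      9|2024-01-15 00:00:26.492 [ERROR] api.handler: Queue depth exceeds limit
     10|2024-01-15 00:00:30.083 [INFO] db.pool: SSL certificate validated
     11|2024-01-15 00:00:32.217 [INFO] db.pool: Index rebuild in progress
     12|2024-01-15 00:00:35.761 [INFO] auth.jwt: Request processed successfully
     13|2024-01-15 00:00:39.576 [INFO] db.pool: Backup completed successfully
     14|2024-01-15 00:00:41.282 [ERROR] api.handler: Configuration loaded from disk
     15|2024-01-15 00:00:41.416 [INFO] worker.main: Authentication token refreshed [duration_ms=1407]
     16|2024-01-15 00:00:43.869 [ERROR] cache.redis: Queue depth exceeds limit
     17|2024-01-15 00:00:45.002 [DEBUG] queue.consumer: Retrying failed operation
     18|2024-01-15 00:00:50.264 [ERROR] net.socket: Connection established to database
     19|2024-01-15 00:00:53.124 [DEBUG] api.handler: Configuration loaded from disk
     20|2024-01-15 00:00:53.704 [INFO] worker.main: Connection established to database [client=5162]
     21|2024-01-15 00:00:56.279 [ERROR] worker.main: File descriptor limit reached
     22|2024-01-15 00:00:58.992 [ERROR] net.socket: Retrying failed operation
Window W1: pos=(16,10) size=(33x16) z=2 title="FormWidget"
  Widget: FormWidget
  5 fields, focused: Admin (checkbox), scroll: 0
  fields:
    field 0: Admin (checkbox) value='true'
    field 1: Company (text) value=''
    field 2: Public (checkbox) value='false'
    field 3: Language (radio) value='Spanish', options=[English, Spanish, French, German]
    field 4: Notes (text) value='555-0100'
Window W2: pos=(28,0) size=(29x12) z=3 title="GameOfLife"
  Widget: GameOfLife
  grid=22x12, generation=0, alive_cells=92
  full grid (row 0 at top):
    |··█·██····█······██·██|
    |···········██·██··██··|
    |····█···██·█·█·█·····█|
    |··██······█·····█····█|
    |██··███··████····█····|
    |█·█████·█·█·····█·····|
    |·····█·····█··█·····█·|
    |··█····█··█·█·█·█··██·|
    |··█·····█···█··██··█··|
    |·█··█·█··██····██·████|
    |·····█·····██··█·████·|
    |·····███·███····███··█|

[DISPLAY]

──────────────────────┨                               
0                     ┃                               
···██·█·█·█·····█     ┃                               
·····█·····█····█     ┃                               
██··████····█····     ┃                               
██·█·█·····█·····     ┃                               
█·····█··█·····█·     ┃                               
··█··█·█·█·█··██·     ┃                               
···█···█··██··█··     ┃                               
━━━━━━━━━━━━━━━━━━━━━━┛                               
──────────────┨┃                                      
              ┃┃                                      
             ]┃┃                                      
              ┃┃                                      
 English  (●) ┃┃                                      
5-0100       ]┃┛                                      
              ┃                                       
              ┃                                       
              ┃                                       
              ┃                                       


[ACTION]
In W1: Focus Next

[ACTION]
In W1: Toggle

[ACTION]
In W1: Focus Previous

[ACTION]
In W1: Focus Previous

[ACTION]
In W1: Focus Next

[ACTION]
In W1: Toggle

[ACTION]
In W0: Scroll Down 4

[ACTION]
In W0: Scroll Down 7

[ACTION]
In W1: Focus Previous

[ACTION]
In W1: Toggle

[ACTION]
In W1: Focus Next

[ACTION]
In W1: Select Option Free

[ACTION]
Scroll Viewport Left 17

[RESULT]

 ┏━━━━━━━━━┠───────────────────────────┨              
 ┃ FileView┃Gen: 0                     ┃              
 ┠─────────┃····█···██·█·█·█·····█     ┃              
 ┃2024-01-1┃··██······█·····█····█     ┃              
 ┃2024-01-1┃██··███··████····█····     ┃              
 ┃2024-01-1┃█·█████·█·█·····█·····     ┃              
 ┃2024-01-1┃·····█·····█··█·····█·     ┃              
 ┃2024-01-1┃··█····█··█·█·█·█··██·     ┃              
━━━━━━━━━━━┃··█·····█···█··██··█··     ┃              
 FormWidget┗━━━━━━━━━━━━━━━━━━━━━━━━━━━┛              
───────────────────────────────┨┃                     
> Admin:      [ ]              ┃┃                     
  Company:    [               ]┃┃                     
  Public:     [ ]              ┃┃                     
  Language:   ( ) English  (●) ┃┃                     
  Notes:      [555-0100       ]┃┛                     
                               ┃                      
                               ┃                      
                               ┃                      
                               ┃                      


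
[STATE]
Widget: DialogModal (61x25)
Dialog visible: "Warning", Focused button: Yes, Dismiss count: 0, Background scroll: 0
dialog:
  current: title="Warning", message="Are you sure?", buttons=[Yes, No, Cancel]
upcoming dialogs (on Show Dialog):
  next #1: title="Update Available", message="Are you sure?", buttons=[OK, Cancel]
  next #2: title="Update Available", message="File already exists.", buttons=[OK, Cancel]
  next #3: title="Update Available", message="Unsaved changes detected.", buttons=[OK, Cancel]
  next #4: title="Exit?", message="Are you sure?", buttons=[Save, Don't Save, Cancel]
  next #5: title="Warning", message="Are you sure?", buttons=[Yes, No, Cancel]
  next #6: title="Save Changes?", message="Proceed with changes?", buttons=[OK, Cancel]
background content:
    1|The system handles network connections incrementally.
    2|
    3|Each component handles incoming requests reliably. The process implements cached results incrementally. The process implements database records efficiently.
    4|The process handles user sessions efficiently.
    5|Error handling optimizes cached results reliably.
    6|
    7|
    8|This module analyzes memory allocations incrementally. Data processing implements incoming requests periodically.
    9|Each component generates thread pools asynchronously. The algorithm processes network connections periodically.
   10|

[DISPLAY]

The system handles network connections incrementally.        
                                                             
Each component handles incoming requests reliably. The proces
The process handles user sessions efficiently.               
Error handling optimizes cached results reliably.            
                                                             
                                                             
This module analyzes memory allocations incrementally. Data p
Each component generates thread pools asynchronously. The alg
                                                             
                   ┌─────────────────────┐                   
                   │       Warning       │                   
                   │    Are you sure?    │                   
                   │ [Yes]  No   Cancel  │                   
                   └─────────────────────┘                   
                                                             
                                                             
                                                             
                                                             
                                                             
                                                             
                                                             
                                                             
                                                             
                                                             


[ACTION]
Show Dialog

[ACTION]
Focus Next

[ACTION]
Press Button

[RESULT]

The system handles network connections incrementally.        
                                                             
Each component handles incoming requests reliably. The proces
The process handles user sessions efficiently.               
Error handling optimizes cached results reliably.            
                                                             
                                                             
This module analyzes memory allocations incrementally. Data p
Each component generates thread pools asynchronously. The alg
                                                             
                                                             
                                                             
                                                             
                                                             
                                                             
                                                             
                                                             
                                                             
                                                             
                                                             
                                                             
                                                             
                                                             
                                                             
                                                             


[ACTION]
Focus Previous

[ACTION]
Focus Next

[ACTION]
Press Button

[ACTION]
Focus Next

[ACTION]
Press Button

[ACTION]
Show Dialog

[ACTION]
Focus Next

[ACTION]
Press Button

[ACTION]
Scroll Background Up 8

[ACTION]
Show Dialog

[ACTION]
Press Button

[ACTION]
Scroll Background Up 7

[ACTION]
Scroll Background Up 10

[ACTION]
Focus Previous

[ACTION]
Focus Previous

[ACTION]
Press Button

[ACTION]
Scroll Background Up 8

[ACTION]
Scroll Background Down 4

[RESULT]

Error handling optimizes cached results reliably.            
                                                             
                                                             
This module analyzes memory allocations incrementally. Data p
Each component generates thread pools asynchronously. The alg
                                                             
                                                             
                                                             
                                                             
                                                             
                                                             
                                                             
                                                             
                                                             
                                                             
                                                             
                                                             
                                                             
                                                             
                                                             
                                                             
                                                             
                                                             
                                                             
                                                             


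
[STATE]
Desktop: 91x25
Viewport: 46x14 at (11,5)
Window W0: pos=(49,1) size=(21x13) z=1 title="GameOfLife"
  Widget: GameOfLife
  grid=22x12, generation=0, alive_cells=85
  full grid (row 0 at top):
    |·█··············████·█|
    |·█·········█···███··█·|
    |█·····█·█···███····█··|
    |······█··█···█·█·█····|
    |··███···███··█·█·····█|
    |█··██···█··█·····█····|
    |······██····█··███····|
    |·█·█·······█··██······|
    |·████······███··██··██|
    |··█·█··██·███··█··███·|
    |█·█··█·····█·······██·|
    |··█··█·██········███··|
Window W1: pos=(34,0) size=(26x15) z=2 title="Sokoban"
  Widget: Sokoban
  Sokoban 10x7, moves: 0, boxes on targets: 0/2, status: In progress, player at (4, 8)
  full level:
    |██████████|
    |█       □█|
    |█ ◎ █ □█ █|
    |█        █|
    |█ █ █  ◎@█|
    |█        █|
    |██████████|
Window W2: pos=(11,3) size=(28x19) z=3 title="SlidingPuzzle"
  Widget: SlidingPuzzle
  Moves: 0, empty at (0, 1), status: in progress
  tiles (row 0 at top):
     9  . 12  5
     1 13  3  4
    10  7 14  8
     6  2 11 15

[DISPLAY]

┠──────────────────────────┨█ □█ █            
┃┌────┬────┬────┬────┐     ┃     █            
┃│  9 │    │ 12 │  5 │     ┃█  ◎@█            
┃├────┼────┼────┼────┤     ┃     █            
┃│  1 │ 13 │  3 │  4 │     ┃██████            
┃├────┼────┼────┼────┤     ┃s: 0  0/2         
┃│ 10 │  7 │ 14 │  8 │     ┃                  
┃├────┼────┼────┼────┤     ┃                  
┃│  6 │  2 │ 11 │ 15 │     ┃                  
┃└────┴────┴────┴────┘     ┃━━━━━━━━━━━━━━━━━━
┃Moves: 0                  ┃                  
┃                          ┃                  
┃                          ┃                  
┃                          ┃                  


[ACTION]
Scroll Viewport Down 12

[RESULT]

┃│ 10 │  7 │ 14 │  8 │     ┃                  
┃├────┼────┼────┼────┤     ┃                  
┃│  6 │  2 │ 11 │ 15 │     ┃                  
┃└────┴────┴────┴────┘     ┃━━━━━━━━━━━━━━━━━━
┃Moves: 0                  ┃                  
┃                          ┃                  
┃                          ┃                  
┃                          ┃                  
┃                          ┃                  
┃                          ┃                  
┗━━━━━━━━━━━━━━━━━━━━━━━━━━┛                  
                                              
                                              
                                              


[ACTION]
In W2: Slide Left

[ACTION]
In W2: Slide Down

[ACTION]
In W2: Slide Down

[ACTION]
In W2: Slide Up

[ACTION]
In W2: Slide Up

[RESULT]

┃│ 10 │  7 │    │  8 │     ┃                  
┃├────┼────┼────┼────┤     ┃                  
┃│  6 │  2 │ 11 │ 15 │     ┃                  
┃└────┴────┴────┴────┘     ┃━━━━━━━━━━━━━━━━━━
┃Moves: 3                  ┃                  
┃                          ┃                  
┃                          ┃                  
┃                          ┃                  
┃                          ┃                  
┃                          ┃                  
┗━━━━━━━━━━━━━━━━━━━━━━━━━━┛                  
                                              
                                              
                                              


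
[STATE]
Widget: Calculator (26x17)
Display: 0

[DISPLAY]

                         0
┌───┬───┬───┬───┐         
│ 7 │ 8 │ 9 │ ÷ │         
├───┼───┼───┼───┤         
│ 4 │ 5 │ 6 │ × │         
├───┼───┼───┼───┤         
│ 1 │ 2 │ 3 │ - │         
├───┼───┼───┼───┤         
│ 0 │ . │ = │ + │         
├───┼───┼───┼───┤         
│ C │ MC│ MR│ M+│         
└───┴───┴───┴───┘         
                          
                          
                          
                          
                          


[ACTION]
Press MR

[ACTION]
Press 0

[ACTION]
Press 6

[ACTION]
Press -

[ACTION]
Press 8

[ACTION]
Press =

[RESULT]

                        -2
┌───┬───┬───┬───┐         
│ 7 │ 8 │ 9 │ ÷ │         
├───┼───┼───┼───┤         
│ 4 │ 5 │ 6 │ × │         
├───┼───┼───┼───┤         
│ 1 │ 2 │ 3 │ - │         
├───┼───┼───┼───┤         
│ 0 │ . │ = │ + │         
├───┼───┼───┼───┤         
│ C │ MC│ MR│ M+│         
└───┴───┴───┴───┘         
                          
                          
                          
                          
                          


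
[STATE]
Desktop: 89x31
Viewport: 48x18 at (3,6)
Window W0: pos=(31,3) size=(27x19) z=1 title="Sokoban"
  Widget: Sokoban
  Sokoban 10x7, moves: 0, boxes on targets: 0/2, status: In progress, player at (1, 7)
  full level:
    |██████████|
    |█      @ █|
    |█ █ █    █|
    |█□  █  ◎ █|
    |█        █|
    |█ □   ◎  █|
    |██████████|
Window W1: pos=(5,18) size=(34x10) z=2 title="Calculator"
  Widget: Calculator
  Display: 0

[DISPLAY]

                            ┃██████████         
                            ┃█      @ █         
                            ┃█ █ █    █         
                            ┃█□  █  ◎ █         
                            ┃█        █         
                            ┃█ □   ◎  █         
                            ┃██████████         
                            ┃Moves: 0  0/2      
                            ┃                   
                            ┃                   
                            ┃                   
                            ┃                   
  ┏━━━━━━━━━━━━━━━━━━━━━━━━━━━━━━━━┓            
  ┃ Calculator                     ┃            
  ┠────────────────────────────────┨            
  ┃                               0┃━━━━━━━━━━━━
  ┃┌───┬───┬───┬───┐               ┃            
  ┃│ 7 │ 8 │ 9 │ ÷ │               ┃            


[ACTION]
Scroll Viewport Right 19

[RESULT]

         ┃██████████               ┃            
         ┃█      @ █               ┃            
         ┃█ █ █    █               ┃            
         ┃█□  █  ◎ █               ┃            
         ┃█        █               ┃            
         ┃█ □   ◎  █               ┃            
         ┃██████████               ┃            
         ┃Moves: 0  0/2            ┃            
         ┃                         ┃            
         ┃                         ┃            
         ┃                         ┃            
         ┃                         ┃            
━━━━━━━━━━━━━━━━┓                  ┃            
                ┃                  ┃            
────────────────┨                  ┃            
               0┃━━━━━━━━━━━━━━━━━━┛            
┐               ┃                               
│               ┃                               


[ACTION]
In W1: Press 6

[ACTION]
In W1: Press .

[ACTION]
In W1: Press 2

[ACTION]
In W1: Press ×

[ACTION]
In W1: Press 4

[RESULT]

         ┃██████████               ┃            
         ┃█      @ █               ┃            
         ┃█ █ █    █               ┃            
         ┃█□  █  ◎ █               ┃            
         ┃█        █               ┃            
         ┃█ □   ◎  █               ┃            
         ┃██████████               ┃            
         ┃Moves: 0  0/2            ┃            
         ┃                         ┃            
         ┃                         ┃            
         ┃                         ┃            
         ┃                         ┃            
━━━━━━━━━━━━━━━━┓                  ┃            
                ┃                  ┃            
────────────────┨                  ┃            
               4┃━━━━━━━━━━━━━━━━━━┛            
┐               ┃                               
│               ┃                               


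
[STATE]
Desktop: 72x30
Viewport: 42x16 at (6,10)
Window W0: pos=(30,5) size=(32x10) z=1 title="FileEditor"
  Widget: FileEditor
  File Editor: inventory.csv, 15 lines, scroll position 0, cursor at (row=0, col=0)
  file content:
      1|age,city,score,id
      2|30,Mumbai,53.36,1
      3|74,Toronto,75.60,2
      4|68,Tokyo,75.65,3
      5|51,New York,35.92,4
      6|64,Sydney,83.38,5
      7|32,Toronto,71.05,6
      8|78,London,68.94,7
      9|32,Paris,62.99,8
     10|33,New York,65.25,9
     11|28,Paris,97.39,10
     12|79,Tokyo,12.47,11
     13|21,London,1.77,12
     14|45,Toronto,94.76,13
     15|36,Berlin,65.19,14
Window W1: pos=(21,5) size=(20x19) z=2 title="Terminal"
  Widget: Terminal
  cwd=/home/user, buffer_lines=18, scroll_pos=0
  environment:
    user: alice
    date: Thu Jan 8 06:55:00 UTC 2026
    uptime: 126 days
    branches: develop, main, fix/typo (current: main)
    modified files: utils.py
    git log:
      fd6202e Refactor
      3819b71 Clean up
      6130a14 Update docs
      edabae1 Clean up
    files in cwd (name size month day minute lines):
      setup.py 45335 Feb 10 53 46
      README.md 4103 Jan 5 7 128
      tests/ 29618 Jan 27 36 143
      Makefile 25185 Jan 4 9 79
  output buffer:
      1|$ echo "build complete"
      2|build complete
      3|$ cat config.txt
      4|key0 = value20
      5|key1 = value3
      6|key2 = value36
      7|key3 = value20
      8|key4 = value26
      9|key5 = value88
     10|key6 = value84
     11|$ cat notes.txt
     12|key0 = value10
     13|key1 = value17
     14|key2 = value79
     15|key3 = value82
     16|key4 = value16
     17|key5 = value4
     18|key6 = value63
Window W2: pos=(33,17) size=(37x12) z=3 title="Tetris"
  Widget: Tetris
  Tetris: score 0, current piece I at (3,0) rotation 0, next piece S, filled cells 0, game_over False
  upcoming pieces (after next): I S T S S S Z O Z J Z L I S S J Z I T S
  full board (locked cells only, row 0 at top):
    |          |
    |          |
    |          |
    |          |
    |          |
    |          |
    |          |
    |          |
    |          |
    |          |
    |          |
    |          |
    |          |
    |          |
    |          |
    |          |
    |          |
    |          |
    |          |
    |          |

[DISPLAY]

               ┃$ cat config.txt  ┃,75.60,
               ┃key0 = value20    ┃5.65,3 
               ┃key1 = value3     ┃k,35.92
               ┃key2 = value36    ┃83.38,5
               ┃key3 = value20    ┃━━━━━━━
               ┃key4 = value26    ┃       
               ┃key5 = value88    ┃       
               ┃key6 = valu┏━━━━━━━━━━━━━━
               ┃$ cat notes┃ Tetris       
               ┃key0 = valu┠──────────────
               ┃key1 = valu┃          │Nex
               ┃key2 = valu┃          │ ░░
               ┃key3 = valu┃          │░░ 
               ┗━━━━━━━━━━━┃          │   
                           ┃          │   
                           ┃          │   


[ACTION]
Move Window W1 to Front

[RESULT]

               ┃$ cat config.txt  ┃,75.60,
               ┃key0 = value20    ┃5.65,3 
               ┃key1 = value3     ┃k,35.92
               ┃key2 = value36    ┃83.38,5
               ┃key3 = value20    ┃━━━━━━━
               ┃key4 = value26    ┃       
               ┃key5 = value88    ┃       
               ┃key6 = value84    ┃━━━━━━━
               ┃$ cat notes.txt   ┃       
               ┃key0 = value10    ┃───────
               ┃key1 = value17    ┃   │Nex
               ┃key2 = value79    ┃   │ ░░
               ┃key3 = value82    ┃   │░░ 
               ┗━━━━━━━━━━━━━━━━━━┛   │   
                           ┃          │   
                           ┃          │   


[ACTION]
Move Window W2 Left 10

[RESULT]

               ┃$ cat config.txt  ┃,75.60,
               ┃key0 = value20    ┃5.65,3 
               ┃key1 = value3     ┃k,35.92
               ┃key2 = value36    ┃83.38,5
               ┃key3 = value20    ┃━━━━━━━
               ┃key4 = value26    ┃       
               ┃key5 = value88    ┃       
               ┃key6 = value84    ┃━━━━━━━
               ┃$ cat notes.txt   ┃       
               ┃key0 = value10    ┃───────
               ┃key1 = value17    ┃       
               ┃key2 = value79    ┃       
               ┃key3 = value82    ┃       
               ┗━━━━━━━━━━━━━━━━━━┛       
                 ┃          │             
                 ┃          │             


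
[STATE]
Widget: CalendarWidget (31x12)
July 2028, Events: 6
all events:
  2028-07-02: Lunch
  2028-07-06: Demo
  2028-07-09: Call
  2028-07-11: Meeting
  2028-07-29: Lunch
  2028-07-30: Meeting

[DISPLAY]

           July 2028           
Mo Tu We Th Fr Sa Su           
                1  2*          
 3  4  5  6*  7  8  9*         
10 11* 12 13 14 15 16          
17 18 19 20 21 22 23           
24 25 26 27 28 29* 30*         
31                             
                               
                               
                               
                               


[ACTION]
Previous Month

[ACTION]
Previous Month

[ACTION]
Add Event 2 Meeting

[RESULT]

            May 2028           
Mo Tu We Th Fr Sa Su           
 1  2*  3  4  5  6  7          
 8  9 10 11 12 13 14           
15 16 17 18 19 20 21           
22 23 24 25 26 27 28           
29 30 31                       
                               
                               
                               
                               
                               
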